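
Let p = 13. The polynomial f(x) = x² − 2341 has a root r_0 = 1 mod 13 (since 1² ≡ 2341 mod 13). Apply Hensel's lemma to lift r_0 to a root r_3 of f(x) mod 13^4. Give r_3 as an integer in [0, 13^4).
r_3 = 15367 (mod 28561)

Hensel's recurrence: r_{i+1} = r_i − f(r_i)·(f′(r_i))^{-1} mod 13^{i+2}, with f′(x) = 2x. Iterate:
  r_0 = 1 (mod 13)
  r_1 = 157 (mod 169)
  r_2 = 2185 (mod 2197)
  r_3 = 15367 (mod 28561)
Final: r_3 = 15367, and one checks f(r_3) ≡ 0 mod 13^4.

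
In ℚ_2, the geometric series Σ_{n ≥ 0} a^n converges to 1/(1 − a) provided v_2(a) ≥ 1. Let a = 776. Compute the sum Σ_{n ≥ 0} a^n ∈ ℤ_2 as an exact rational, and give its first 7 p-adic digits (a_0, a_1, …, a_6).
Σ a^n = 1/(1 − a) = -1/775;  first 7 digits = (1, 0, 0, 1, 0, 0, 1)

v_2(a) = 3 ≥ 1, so the series converges in ℤ_2 to 1/(1 − a) = 1/(1 − 776) = -1/775. Expand this rational in ℤ_2: compute digits iteratively via d_i = x_i mod 2, x_{i+1} = (x_i − d_i)/2. The first 7 digits are (1, 0, 0, 1, 0, 0, 1).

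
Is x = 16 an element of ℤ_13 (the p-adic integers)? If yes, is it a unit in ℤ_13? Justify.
x ∈ ℤ_13^× (unit); v_13(x) = 0

ℤ_13 = {x ∈ ℚ_13 : v_13(x) ≥ 0} and ℤ_13^× = {x ∈ ℤ_13 : v_13(x) = 0}. Here v_13(16) = v_13(num) − v_13(den) = 0; compare against these criteria.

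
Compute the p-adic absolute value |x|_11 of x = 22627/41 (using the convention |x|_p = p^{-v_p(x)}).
|22627/41|_11 = 1/1331

Step 1 — compute v_11(x) by factoring powers of 11 out of the numerator and denominator: v_11(22627/41) = 3. Step 2 — apply |x|_p = p^{-v_p(x)} = 11^{-3} = 1/1331.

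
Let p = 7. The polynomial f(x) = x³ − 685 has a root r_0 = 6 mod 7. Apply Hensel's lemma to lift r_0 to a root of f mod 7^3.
r_2 = 342 (mod 343)

Hensel: r_{i+1} = r_i − f(r_i)/f′(r_i) mod 7^{i+2}, where f′(x) = 3x². Iterate:
  r_0 = 6 (mod 7)
  r_1 = 48 (mod 49)
  r_2 = 342 (mod 343)
Final: r = 342 with f(r) ≡ 0 mod 7^3.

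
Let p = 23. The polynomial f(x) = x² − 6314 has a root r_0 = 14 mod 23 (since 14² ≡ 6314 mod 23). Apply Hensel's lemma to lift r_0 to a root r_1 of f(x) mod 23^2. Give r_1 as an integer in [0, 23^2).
r_1 = 497 (mod 529)

Hensel's recurrence: r_{i+1} = r_i − f(r_i)·(f′(r_i))^{-1} mod 23^{i+2}, with f′(x) = 2x. Iterate:
  r_0 = 14 (mod 23)
  r_1 = 497 (mod 529)
Final: r_1 = 497, and one checks f(r_1) ≡ 0 mod 23^2.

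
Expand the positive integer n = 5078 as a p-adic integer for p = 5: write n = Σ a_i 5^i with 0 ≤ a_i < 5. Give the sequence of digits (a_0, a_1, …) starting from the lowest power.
(a_0, a_1, …) = (3, 0, 3, 0, 3, 1)

Repeated division by 5 gives the digits low-to-high: 5078 = 3 + 3·5^2 + 3·5^4 + 1·5^5. Digit sequence: (3, 0, 3, 0, 3, 1).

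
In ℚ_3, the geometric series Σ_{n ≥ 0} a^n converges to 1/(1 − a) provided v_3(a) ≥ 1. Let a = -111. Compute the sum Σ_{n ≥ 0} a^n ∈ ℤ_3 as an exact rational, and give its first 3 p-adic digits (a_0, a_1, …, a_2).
Σ a^n = 1/(1 − a) = 1/112;  first 3 digits = (1, 2, 0)

v_3(a) = 1 ≥ 1, so the series converges in ℤ_3 to 1/(1 − a) = 1/(1 − (-111)) = 1/112. Expand this rational in ℤ_3: compute digits iteratively via d_i = x_i mod 3, x_{i+1} = (x_i − d_i)/3. The first 3 digits are (1, 2, 0).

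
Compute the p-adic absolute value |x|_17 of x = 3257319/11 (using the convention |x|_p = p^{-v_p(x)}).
|3257319/11|_17 = 1/83521

Step 1 — compute v_17(x) by factoring powers of 17 out of the numerator and denominator: v_17(3257319/11) = 4. Step 2 — apply |x|_p = p^{-v_p(x)} = 17^{-4} = 1/83521.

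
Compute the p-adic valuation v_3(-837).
v_3(-837) = 3

v_3(n) is the largest exponent k such that 3^k divides n. Factor out: -837 = -3^3 · 31. (Sign doesn't affect v_p.) So v_3(-837) = 3.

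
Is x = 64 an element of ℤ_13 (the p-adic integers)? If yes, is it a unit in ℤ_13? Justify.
x ∈ ℤ_13^× (unit); v_13(x) = 0

ℤ_13 = {x ∈ ℚ_13 : v_13(x) ≥ 0} and ℤ_13^× = {x ∈ ℤ_13 : v_13(x) = 0}. Here v_13(64) = v_13(num) − v_13(den) = 0; compare against these criteria.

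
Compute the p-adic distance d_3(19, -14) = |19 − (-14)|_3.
d_3(19, -14) = 1/3

Step 1 — x − y = 19 − (-14) = 33. Step 2 — v_3(33) = 1 (factor: 33 = (3^1 · 11); the sign does not affect v_p). Step 3 — |x − y|_3 = 3^{-1} = 1/3.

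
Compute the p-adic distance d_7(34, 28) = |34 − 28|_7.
d_7(34, 28) = 1

Step 1 — x − y = 34 − 28 = 6. Step 2 — v_7(6) = 0 (factor: 6 = (7^0 · 6); the sign does not affect v_p). Step 3 — |x − y|_7 = 7^{0} = 1.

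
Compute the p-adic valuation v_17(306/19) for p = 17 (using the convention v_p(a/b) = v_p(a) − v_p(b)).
v_17(306/19) = 1

Factor powers of 17 from the numerator and denominator of the reduced fraction: 306 = 17^1 · 18 and 19 = 17^0 · 19. Apply v_p(a/b) = v_p(a) − v_p(b): v_17(306/19) = 1 − 0 = 1.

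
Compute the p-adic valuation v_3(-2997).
v_3(-2997) = 4

v_3(n) is the largest exponent k such that 3^k divides n. Factor out: -2997 = -3^4 · 37. (Sign doesn't affect v_p.) So v_3(-2997) = 4.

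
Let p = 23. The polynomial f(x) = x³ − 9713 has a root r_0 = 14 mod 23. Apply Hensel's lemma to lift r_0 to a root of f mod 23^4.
r_3 = 93003 (mod 279841)

Hensel: r_{i+1} = r_i − f(r_i)/f′(r_i) mod 23^{i+2}, where f′(x) = 3x². Iterate:
  r_0 = 14 (mod 23)
  r_1 = 428 (mod 529)
  r_2 = 7834 (mod 12167)
  r_3 = 93003 (mod 279841)
Final: r = 93003 with f(r) ≡ 0 mod 23^4.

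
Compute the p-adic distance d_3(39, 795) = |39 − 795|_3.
d_3(39, 795) = 1/27

Step 1 — x − y = 39 − 795 = -756. Step 2 — v_3(-756) = 3 (factor: -756 = −(3^3 · 28); the sign does not affect v_p). Step 3 — |x − y|_3 = 3^{-3} = 1/27.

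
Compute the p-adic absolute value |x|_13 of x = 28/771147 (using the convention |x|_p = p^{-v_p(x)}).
|28/771147|_13 = 28561

Step 1 — compute v_13(x) by factoring powers of 13 out of the numerator and denominator: v_13(28/771147) = -4. Step 2 — apply |x|_p = p^{-v_p(x)} = 13^{4} = 28561.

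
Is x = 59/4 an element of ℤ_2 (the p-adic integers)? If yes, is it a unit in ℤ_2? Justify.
x ∉ ℤ_2 (v_2(x) = -2 < 0)

ℤ_2 = {x ∈ ℚ_2 : v_2(x) ≥ 0} and ℤ_2^× = {x ∈ ℤ_2 : v_2(x) = 0}. Here v_2(59/4) = v_2(num) − v_2(den) = -2; compare against these criteria.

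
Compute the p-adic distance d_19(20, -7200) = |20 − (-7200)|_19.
d_19(20, -7200) = 1/361

Step 1 — x − y = 20 − (-7200) = 7220. Step 2 — v_19(7220) = 2 (factor: 7220 = (19^2 · 20); the sign does not affect v_p). Step 3 — |x − y|_19 = 19^{-2} = 1/361.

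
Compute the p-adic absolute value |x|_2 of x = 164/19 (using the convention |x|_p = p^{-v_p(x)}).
|164/19|_2 = 1/4

Step 1 — compute v_2(x) by factoring powers of 2 out of the numerator and denominator: v_2(164/19) = 2. Step 2 — apply |x|_p = p^{-v_p(x)} = 2^{-2} = 1/4.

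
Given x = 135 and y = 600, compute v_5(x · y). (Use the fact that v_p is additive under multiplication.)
v_5(81000) = 3

v_p(x) = 1 (factor: 135 = 5^1 · 27); v_p(y) = 2 (factor: 600 = 5^2 · 24). Additivity: v_p(xy) = v_p(x) + v_p(y) = 1 + 2 = 3. (Direct check: xy = 81000 = 5^3 · (648).)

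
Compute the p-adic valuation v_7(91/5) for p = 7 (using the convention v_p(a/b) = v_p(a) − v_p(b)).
v_7(91/5) = 1

Factor powers of 7 from the numerator and denominator of the reduced fraction: 91 = 7^1 · 13 and 5 = 7^0 · 5. Apply v_p(a/b) = v_p(a) − v_p(b): v_7(91/5) = 1 − 0 = 1.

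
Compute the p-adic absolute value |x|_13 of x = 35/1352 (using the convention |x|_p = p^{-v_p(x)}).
|35/1352|_13 = 169

Step 1 — compute v_13(x) by factoring powers of 13 out of the numerator and denominator: v_13(35/1352) = -2. Step 2 — apply |x|_p = p^{-v_p(x)} = 13^{2} = 169.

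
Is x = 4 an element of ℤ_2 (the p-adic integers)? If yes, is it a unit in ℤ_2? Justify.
x ∈ ℤ_2 but not a unit; v_2(x) = 2 > 0

ℤ_2 = {x ∈ ℚ_2 : v_2(x) ≥ 0} and ℤ_2^× = {x ∈ ℤ_2 : v_2(x) = 0}. Here v_2(4) = v_2(num) − v_2(den) = 2; compare against these criteria.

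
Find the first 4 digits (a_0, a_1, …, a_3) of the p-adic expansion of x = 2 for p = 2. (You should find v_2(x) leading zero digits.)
(a_0, …, a_3) = (0, 1, 0, 0)

v_2(2) = 1, so a_0 = ... = a_0 = 0. Factor out: x = 2^1 · u with u = 1 a unit in ℤ_2. Expand u iteratively via a_{v+i} = u_i mod 2, u_{i+1} = (u_i − a_{v+i})/2:
  u_0 = 1;  a_1 = 1;  u_1 = (u_0 − 1)/2 = 0
  u_1 = 0;  a_2 = 0;  u_2 = (u_1 − 0)/2 = 0
  u_2 = 0;  a_3 = 0;  u_3 = (u_2 − 0)/2 = 0
Digits: (0, 1, 0, 0).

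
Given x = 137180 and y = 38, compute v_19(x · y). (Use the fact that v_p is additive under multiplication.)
v_19(5212840) = 4

v_p(x) = 3 (factor: 137180 = 19^3 · 20); v_p(y) = 1 (factor: 38 = 19^1 · 2). Additivity: v_p(xy) = v_p(x) + v_p(y) = 3 + 1 = 4. (Direct check: xy = 5212840 = 19^4 · (40).)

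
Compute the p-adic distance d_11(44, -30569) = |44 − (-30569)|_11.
d_11(44, -30569) = 1/1331

Step 1 — x − y = 44 − (-30569) = 30613. Step 2 — v_11(30613) = 3 (factor: 30613 = (11^3 · 23); the sign does not affect v_p). Step 3 — |x − y|_11 = 11^{-3} = 1/1331.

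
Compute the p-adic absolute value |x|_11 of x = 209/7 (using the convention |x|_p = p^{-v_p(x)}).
|209/7|_11 = 1/11

Step 1 — compute v_11(x) by factoring powers of 11 out of the numerator and denominator: v_11(209/7) = 1. Step 2 — apply |x|_p = p^{-v_p(x)} = 11^{-1} = 1/11.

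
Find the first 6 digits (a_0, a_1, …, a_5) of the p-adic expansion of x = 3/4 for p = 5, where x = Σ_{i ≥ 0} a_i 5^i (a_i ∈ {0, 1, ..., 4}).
(a_0, …, a_5) = (2, 1, 1, 1, 1, 1)

v_5(3/4) = 0 (numerator and denominator both coprime to 5), so x ∈ ℤ_5^×. Compute digits iteratively via a_i = x_i mod 5, x_{i+1} = (x_i − a_i)/5, with x_0 = x:
  x_0 = 3/4;  a_0 = 2;  x_1 = (x_0 − 2)/5 = -1/4
  x_1 = -1/4;  a_1 = 1;  x_2 = (x_1 − 1)/5 = -1/4
  x_2 = -1/4;  a_2 = 1;  x_3 = (x_2 − 1)/5 = -1/4
  x_3 = -1/4;  a_3 = 1;  x_4 = (x_3 − 1)/5 = -1/4
  x_4 = -1/4;  a_4 = 1;  x_5 = (x_4 − 1)/5 = -1/4
  x_5 = -1/4;  a_5 = 1;  x_6 = (x_5 − 1)/5 = -1/4
Digits: (2, 1, 1, 1, 1, 1).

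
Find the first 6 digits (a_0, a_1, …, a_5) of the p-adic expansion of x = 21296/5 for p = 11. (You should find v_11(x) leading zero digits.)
(a_0, …, a_5) = (0, 0, 0, 1, 9, 8)

v_11(21296/5) = 3, so a_0 = ... = a_2 = 0. Factor out: x = 11^3 · u with u = 16/5 a unit in ℤ_11. Expand u iteratively via a_{v+i} = u_i mod 11, u_{i+1} = (u_i − a_{v+i})/11:
  u_0 = 16/5;  a_3 = 1;  u_1 = (u_0 − 1)/11 = 1/5
  u_1 = 1/5;  a_4 = 9;  u_2 = (u_1 − 9)/11 = -4/5
  u_2 = -4/5;  a_5 = 8;  u_3 = (u_2 − 8)/11 = -4/5
Digits: (0, 0, 0, 1, 9, 8).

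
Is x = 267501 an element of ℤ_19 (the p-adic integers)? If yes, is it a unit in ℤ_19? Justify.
x ∈ ℤ_19 but not a unit; v_19(x) = 3 > 0

ℤ_19 = {x ∈ ℚ_19 : v_19(x) ≥ 0} and ℤ_19^× = {x ∈ ℤ_19 : v_19(x) = 0}. Here v_19(267501) = v_19(num) − v_19(den) = 3; compare against these criteria.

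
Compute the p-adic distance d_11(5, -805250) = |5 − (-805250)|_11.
d_11(5, -805250) = 1/161051

Step 1 — x − y = 5 − (-805250) = 805255. Step 2 — v_11(805255) = 5 (factor: 805255 = (11^5 · 5); the sign does not affect v_p). Step 3 — |x − y|_11 = 11^{-5} = 1/161051.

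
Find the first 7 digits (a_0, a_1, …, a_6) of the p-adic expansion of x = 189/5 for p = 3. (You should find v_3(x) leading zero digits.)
(a_0, …, a_6) = (0, 0, 0, 2, 1, 2, 1)

v_3(189/5) = 3, so a_0 = ... = a_2 = 0. Factor out: x = 3^3 · u with u = 7/5 a unit in ℤ_3. Expand u iteratively via a_{v+i} = u_i mod 3, u_{i+1} = (u_i − a_{v+i})/3:
  u_0 = 7/5;  a_3 = 2;  u_1 = (u_0 − 2)/3 = -1/5
  u_1 = -1/5;  a_4 = 1;  u_2 = (u_1 − 1)/3 = -2/5
  u_2 = -2/5;  a_5 = 2;  u_3 = (u_2 − 2)/3 = -4/5
  u_3 = -4/5;  a_6 = 1;  u_4 = (u_3 − 1)/3 = -3/5
Digits: (0, 0, 0, 2, 1, 2, 1).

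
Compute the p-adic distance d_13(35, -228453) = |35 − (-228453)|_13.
d_13(35, -228453) = 1/28561

Step 1 — x − y = 35 − (-228453) = 228488. Step 2 — v_13(228488) = 4 (factor: 228488 = (13^4 · 8); the sign does not affect v_p). Step 3 — |x − y|_13 = 13^{-4} = 1/28561.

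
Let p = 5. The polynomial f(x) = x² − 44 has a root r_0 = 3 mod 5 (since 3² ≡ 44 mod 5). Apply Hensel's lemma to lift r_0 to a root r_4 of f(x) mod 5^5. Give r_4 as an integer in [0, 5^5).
r_4 = 3013 (mod 3125)

Hensel's recurrence: r_{i+1} = r_i − f(r_i)·(f′(r_i))^{-1} mod 5^{i+2}, with f′(x) = 2x. Iterate:
  r_0 = 3 (mod 5)
  r_1 = 13 (mod 25)
  r_2 = 13 (mod 125)
  r_3 = 513 (mod 625)
  r_4 = 3013 (mod 3125)
Final: r_4 = 3013, and one checks f(r_4) ≡ 0 mod 5^5.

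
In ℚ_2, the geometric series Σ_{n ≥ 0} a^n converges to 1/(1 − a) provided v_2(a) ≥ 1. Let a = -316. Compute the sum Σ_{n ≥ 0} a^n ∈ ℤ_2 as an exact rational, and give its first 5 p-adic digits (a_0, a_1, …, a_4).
Σ a^n = 1/(1 − a) = 1/317;  first 5 digits = (1, 0, 1, 0, 1)

v_2(a) = 2 ≥ 1, so the series converges in ℤ_2 to 1/(1 − a) = 1/(1 − (-316)) = 1/317. Expand this rational in ℤ_2: compute digits iteratively via d_i = x_i mod 2, x_{i+1} = (x_i − d_i)/2. The first 5 digits are (1, 0, 1, 0, 1).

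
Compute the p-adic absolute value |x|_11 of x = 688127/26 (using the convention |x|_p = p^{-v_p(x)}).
|688127/26|_11 = 1/14641

Step 1 — compute v_11(x) by factoring powers of 11 out of the numerator and denominator: v_11(688127/26) = 4. Step 2 — apply |x|_p = p^{-v_p(x)} = 11^{-4} = 1/14641.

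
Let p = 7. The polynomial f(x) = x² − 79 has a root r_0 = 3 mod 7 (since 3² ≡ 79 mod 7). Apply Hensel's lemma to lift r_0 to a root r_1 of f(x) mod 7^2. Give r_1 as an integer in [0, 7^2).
r_1 = 31 (mod 49)

Hensel's recurrence: r_{i+1} = r_i − f(r_i)·(f′(r_i))^{-1} mod 7^{i+2}, with f′(x) = 2x. Iterate:
  r_0 = 3 (mod 7)
  r_1 = 31 (mod 49)
Final: r_1 = 31, and one checks f(r_1) ≡ 0 mod 7^2.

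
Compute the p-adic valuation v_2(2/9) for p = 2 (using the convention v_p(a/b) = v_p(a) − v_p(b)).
v_2(2/9) = 1

Factor powers of 2 from the numerator and denominator of the reduced fraction: 2 = 2^1 · 1 and 9 = 2^0 · 9. Apply v_p(a/b) = v_p(a) − v_p(b): v_2(2/9) = 1 − 0 = 1.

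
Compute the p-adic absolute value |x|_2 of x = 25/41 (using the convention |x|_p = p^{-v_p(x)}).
|25/41|_2 = 1

Step 1 — compute v_2(x) by factoring powers of 2 out of the numerator and denominator: v_2(25/41) = 0. Step 2 — apply |x|_p = p^{-v_p(x)} = 2^{0} = 1.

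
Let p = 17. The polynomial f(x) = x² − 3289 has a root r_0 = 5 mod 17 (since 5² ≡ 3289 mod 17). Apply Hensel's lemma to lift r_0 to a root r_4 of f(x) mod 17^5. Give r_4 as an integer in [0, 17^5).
r_4 = 1150089 (mod 1419857)

Hensel's recurrence: r_{i+1} = r_i − f(r_i)·(f′(r_i))^{-1} mod 17^{i+2}, with f′(x) = 2x. Iterate:
  r_0 = 5 (mod 17)
  r_1 = 158 (mod 289)
  r_2 = 447 (mod 4913)
  r_3 = 64316 (mod 83521)
  r_4 = 1150089 (mod 1419857)
Final: r_4 = 1150089, and one checks f(r_4) ≡ 0 mod 17^5.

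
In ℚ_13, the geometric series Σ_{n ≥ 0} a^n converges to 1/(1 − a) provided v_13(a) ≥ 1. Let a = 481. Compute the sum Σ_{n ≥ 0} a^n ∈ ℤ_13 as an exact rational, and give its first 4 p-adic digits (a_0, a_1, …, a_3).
Σ a^n = 1/(1 − a) = -1/480;  first 4 digits = (1, 11, 6, 6)

v_13(a) = 1 ≥ 1, so the series converges in ℤ_13 to 1/(1 − a) = 1/(1 − 481) = -1/480. Expand this rational in ℤ_13: compute digits iteratively via d_i = x_i mod 13, x_{i+1} = (x_i − d_i)/13. The first 4 digits are (1, 11, 6, 6).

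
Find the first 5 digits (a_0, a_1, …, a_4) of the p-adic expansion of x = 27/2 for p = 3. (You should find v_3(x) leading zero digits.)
(a_0, …, a_4) = (0, 0, 0, 2, 1)

v_3(27/2) = 3, so a_0 = ... = a_2 = 0. Factor out: x = 3^3 · u with u = 1/2 a unit in ℤ_3. Expand u iteratively via a_{v+i} = u_i mod 3, u_{i+1} = (u_i − a_{v+i})/3:
  u_0 = 1/2;  a_3 = 2;  u_1 = (u_0 − 2)/3 = -1/2
  u_1 = -1/2;  a_4 = 1;  u_2 = (u_1 − 1)/3 = -1/2
Digits: (0, 0, 0, 2, 1).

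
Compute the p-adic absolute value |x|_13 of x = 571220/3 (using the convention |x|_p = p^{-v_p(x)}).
|571220/3|_13 = 1/28561

Step 1 — compute v_13(x) by factoring powers of 13 out of the numerator and denominator: v_13(571220/3) = 4. Step 2 — apply |x|_p = p^{-v_p(x)} = 13^{-4} = 1/28561.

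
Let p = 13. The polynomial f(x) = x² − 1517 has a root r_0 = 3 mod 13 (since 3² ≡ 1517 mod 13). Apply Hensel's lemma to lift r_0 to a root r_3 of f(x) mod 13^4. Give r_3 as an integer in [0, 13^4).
r_3 = 11859 (mod 28561)

Hensel's recurrence: r_{i+1} = r_i − f(r_i)·(f′(r_i))^{-1} mod 13^{i+2}, with f′(x) = 2x. Iterate:
  r_0 = 3 (mod 13)
  r_1 = 29 (mod 169)
  r_2 = 874 (mod 2197)
  r_3 = 11859 (mod 28561)
Final: r_3 = 11859, and one checks f(r_3) ≡ 0 mod 13^4.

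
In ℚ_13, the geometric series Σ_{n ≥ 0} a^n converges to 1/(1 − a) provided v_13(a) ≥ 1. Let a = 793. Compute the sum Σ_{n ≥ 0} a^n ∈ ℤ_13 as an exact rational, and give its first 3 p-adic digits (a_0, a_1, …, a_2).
Σ a^n = 1/(1 − a) = -1/792;  first 3 digits = (1, 9, 7)

v_13(a) = 1 ≥ 1, so the series converges in ℤ_13 to 1/(1 − a) = 1/(1 − 793) = -1/792. Expand this rational in ℤ_13: compute digits iteratively via d_i = x_i mod 13, x_{i+1} = (x_i − d_i)/13. The first 3 digits are (1, 9, 7).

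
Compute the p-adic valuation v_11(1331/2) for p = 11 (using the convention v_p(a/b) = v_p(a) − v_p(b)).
v_11(1331/2) = 3

Factor powers of 11 from the numerator and denominator of the reduced fraction: 1331 = 11^3 · 1 and 2 = 11^0 · 2. Apply v_p(a/b) = v_p(a) − v_p(b): v_11(1331/2) = 3 − 0 = 3.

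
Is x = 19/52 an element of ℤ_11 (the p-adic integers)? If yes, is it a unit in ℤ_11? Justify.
x ∈ ℤ_11^× (unit); v_11(x) = 0

ℤ_11 = {x ∈ ℚ_11 : v_11(x) ≥ 0} and ℤ_11^× = {x ∈ ℤ_11 : v_11(x) = 0}. Here v_11(19/52) = v_11(num) − v_11(den) = 0; compare against these criteria.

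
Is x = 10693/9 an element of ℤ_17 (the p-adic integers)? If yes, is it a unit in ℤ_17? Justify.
x ∈ ℤ_17 but not a unit; v_17(x) = 2 > 0

ℤ_17 = {x ∈ ℚ_17 : v_17(x) ≥ 0} and ℤ_17^× = {x ∈ ℤ_17 : v_17(x) = 0}. Here v_17(10693/9) = v_17(num) − v_17(den) = 2; compare against these criteria.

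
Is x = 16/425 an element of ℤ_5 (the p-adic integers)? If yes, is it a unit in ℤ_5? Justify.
x ∉ ℤ_5 (v_5(x) = -2 < 0)

ℤ_5 = {x ∈ ℚ_5 : v_5(x) ≥ 0} and ℤ_5^× = {x ∈ ℤ_5 : v_5(x) = 0}. Here v_5(16/425) = v_5(num) − v_5(den) = -2; compare against these criteria.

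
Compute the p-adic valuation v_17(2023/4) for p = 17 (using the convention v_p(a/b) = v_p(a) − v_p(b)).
v_17(2023/4) = 2

Factor powers of 17 from the numerator and denominator of the reduced fraction: 2023 = 17^2 · 7 and 4 = 17^0 · 4. Apply v_p(a/b) = v_p(a) − v_p(b): v_17(2023/4) = 2 − 0 = 2.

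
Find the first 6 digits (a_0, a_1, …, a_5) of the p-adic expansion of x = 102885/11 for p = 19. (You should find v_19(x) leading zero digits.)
(a_0, …, a_5) = (0, 0, 0, 10, 3, 5)

v_19(102885/11) = 3, so a_0 = ... = a_2 = 0. Factor out: x = 19^3 · u with u = 15/11 a unit in ℤ_19. Expand u iteratively via a_{v+i} = u_i mod 19, u_{i+1} = (u_i − a_{v+i})/19:
  u_0 = 15/11;  a_3 = 10;  u_1 = (u_0 − 10)/19 = -5/11
  u_1 = -5/11;  a_4 = 3;  u_2 = (u_1 − 3)/19 = -2/11
  u_2 = -2/11;  a_5 = 5;  u_3 = (u_2 − 5)/19 = -3/11
Digits: (0, 0, 0, 10, 3, 5).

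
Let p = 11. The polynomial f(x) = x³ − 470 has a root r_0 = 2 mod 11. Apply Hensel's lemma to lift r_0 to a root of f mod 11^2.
r_1 = 101 (mod 121)

Hensel: r_{i+1} = r_i − f(r_i)/f′(r_i) mod 11^{i+2}, where f′(x) = 3x². Iterate:
  r_0 = 2 (mod 11)
  r_1 = 101 (mod 121)
Final: r = 101 with f(r) ≡ 0 mod 11^2.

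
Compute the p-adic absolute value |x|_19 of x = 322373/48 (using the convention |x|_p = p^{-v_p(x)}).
|322373/48|_19 = 1/6859

Step 1 — compute v_19(x) by factoring powers of 19 out of the numerator and denominator: v_19(322373/48) = 3. Step 2 — apply |x|_p = p^{-v_p(x)} = 19^{-3} = 1/6859.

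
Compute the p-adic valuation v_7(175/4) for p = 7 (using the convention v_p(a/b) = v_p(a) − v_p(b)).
v_7(175/4) = 1

Factor powers of 7 from the numerator and denominator of the reduced fraction: 175 = 7^1 · 25 and 4 = 7^0 · 4. Apply v_p(a/b) = v_p(a) − v_p(b): v_7(175/4) = 1 − 0 = 1.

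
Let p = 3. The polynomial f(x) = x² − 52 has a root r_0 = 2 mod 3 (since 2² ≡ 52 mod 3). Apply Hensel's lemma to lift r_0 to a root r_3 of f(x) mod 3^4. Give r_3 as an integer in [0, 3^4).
r_3 = 32 (mod 81)

Hensel's recurrence: r_{i+1} = r_i − f(r_i)·(f′(r_i))^{-1} mod 3^{i+2}, with f′(x) = 2x. Iterate:
  r_0 = 2 (mod 3)
  r_1 = 5 (mod 9)
  r_2 = 5 (mod 27)
  r_3 = 32 (mod 81)
Final: r_3 = 32, and one checks f(r_3) ≡ 0 mod 3^4.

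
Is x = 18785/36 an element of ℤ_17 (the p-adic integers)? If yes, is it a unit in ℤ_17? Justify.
x ∈ ℤ_17 but not a unit; v_17(x) = 2 > 0

ℤ_17 = {x ∈ ℚ_17 : v_17(x) ≥ 0} and ℤ_17^× = {x ∈ ℤ_17 : v_17(x) = 0}. Here v_17(18785/36) = v_17(num) − v_17(den) = 2; compare against these criteria.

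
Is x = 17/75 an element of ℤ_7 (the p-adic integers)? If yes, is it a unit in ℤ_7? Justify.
x ∈ ℤ_7^× (unit); v_7(x) = 0

ℤ_7 = {x ∈ ℚ_7 : v_7(x) ≥ 0} and ℤ_7^× = {x ∈ ℤ_7 : v_7(x) = 0}. Here v_7(17/75) = v_7(num) − v_7(den) = 0; compare against these criteria.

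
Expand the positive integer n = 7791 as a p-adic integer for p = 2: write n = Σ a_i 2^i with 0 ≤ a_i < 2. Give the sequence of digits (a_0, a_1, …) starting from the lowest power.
(a_0, a_1, …) = (1, 1, 1, 1, 0, 1, 1, 0, 0, 1, 1, 1, 1)

Repeated division by 2 gives the digits low-to-high: 7791 = 1 + 1·2^1 + 1·2^2 + 1·2^3 + 1·2^5 + 1·2^6 + 1·2^9 + 1·2^10 + 1·2^11 + 1·2^12. Digit sequence: (1, 1, 1, 1, 0, 1, 1, 0, 0, 1, 1, 1, 1).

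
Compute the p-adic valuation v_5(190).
v_5(190) = 1

v_5(n) is the largest exponent k such that 5^k divides n. Factor out: 190 = 5^1 · 38. (Sign doesn't affect v_p.) So v_5(190) = 1.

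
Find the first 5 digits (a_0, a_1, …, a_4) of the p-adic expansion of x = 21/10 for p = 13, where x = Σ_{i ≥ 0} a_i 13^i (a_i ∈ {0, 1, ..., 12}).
(a_0, …, a_4) = (6, 1, 9, 11, 3)

v_13(21/10) = 0 (numerator and denominator both coprime to 13), so x ∈ ℤ_13^×. Compute digits iteratively via a_i = x_i mod 13, x_{i+1} = (x_i − a_i)/13, with x_0 = x:
  x_0 = 21/10;  a_0 = 6;  x_1 = (x_0 − 6)/13 = -3/10
  x_1 = -3/10;  a_1 = 1;  x_2 = (x_1 − 1)/13 = -1/10
  x_2 = -1/10;  a_2 = 9;  x_3 = (x_2 − 9)/13 = -7/10
  x_3 = -7/10;  a_3 = 11;  x_4 = (x_3 − 11)/13 = -9/10
  x_4 = -9/10;  a_4 = 3;  x_5 = (x_4 − 3)/13 = -3/10
Digits: (6, 1, 9, 11, 3).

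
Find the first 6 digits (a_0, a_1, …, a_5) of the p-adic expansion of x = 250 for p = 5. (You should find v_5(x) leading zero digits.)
(a_0, …, a_5) = (0, 0, 0, 2, 0, 0)

v_5(250) = 3, so a_0 = ... = a_2 = 0. Factor out: x = 5^3 · u with u = 2 a unit in ℤ_5. Expand u iteratively via a_{v+i} = u_i mod 5, u_{i+1} = (u_i − a_{v+i})/5:
  u_0 = 2;  a_3 = 2;  u_1 = (u_0 − 2)/5 = 0
  u_1 = 0;  a_4 = 0;  u_2 = (u_1 − 0)/5 = 0
  u_2 = 0;  a_5 = 0;  u_3 = (u_2 − 0)/5 = 0
Digits: (0, 0, 0, 2, 0, 0).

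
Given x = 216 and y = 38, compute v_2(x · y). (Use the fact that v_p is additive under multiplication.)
v_2(8208) = 4

v_p(x) = 3 (factor: 216 = 2^3 · 27); v_p(y) = 1 (factor: 38 = 2^1 · 19). Additivity: v_p(xy) = v_p(x) + v_p(y) = 3 + 1 = 4. (Direct check: xy = 8208 = 2^4 · (513).)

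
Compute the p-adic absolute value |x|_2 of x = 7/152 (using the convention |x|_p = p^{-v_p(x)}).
|7/152|_2 = 8

Step 1 — compute v_2(x) by factoring powers of 2 out of the numerator and denominator: v_2(7/152) = -3. Step 2 — apply |x|_p = p^{-v_p(x)} = 2^{3} = 8.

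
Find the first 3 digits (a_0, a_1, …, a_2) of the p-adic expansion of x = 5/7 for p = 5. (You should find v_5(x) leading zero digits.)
(a_0, …, a_2) = (0, 3, 3)

v_5(5/7) = 1, so a_0 = ... = a_0 = 0. Factor out: x = 5^1 · u with u = 1/7 a unit in ℤ_5. Expand u iteratively via a_{v+i} = u_i mod 5, u_{i+1} = (u_i − a_{v+i})/5:
  u_0 = 1/7;  a_1 = 3;  u_1 = (u_0 − 3)/5 = -4/7
  u_1 = -4/7;  a_2 = 3;  u_2 = (u_1 − 3)/5 = -5/7
Digits: (0, 3, 3).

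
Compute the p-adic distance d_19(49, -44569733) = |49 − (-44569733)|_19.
d_19(49, -44569733) = 1/2476099

Step 1 — x − y = 49 − (-44569733) = 44569782. Step 2 — v_19(44569782) = 5 (factor: 44569782 = (19^5 · 18); the sign does not affect v_p). Step 3 — |x − y|_19 = 19^{-5} = 1/2476099.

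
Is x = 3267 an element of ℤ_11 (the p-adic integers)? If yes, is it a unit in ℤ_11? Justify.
x ∈ ℤ_11 but not a unit; v_11(x) = 2 > 0

ℤ_11 = {x ∈ ℚ_11 : v_11(x) ≥ 0} and ℤ_11^× = {x ∈ ℤ_11 : v_11(x) = 0}. Here v_11(3267) = v_11(num) − v_11(den) = 2; compare against these criteria.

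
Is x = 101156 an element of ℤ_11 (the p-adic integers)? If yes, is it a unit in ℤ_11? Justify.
x ∈ ℤ_11 but not a unit; v_11(x) = 3 > 0

ℤ_11 = {x ∈ ℚ_11 : v_11(x) ≥ 0} and ℤ_11^× = {x ∈ ℤ_11 : v_11(x) = 0}. Here v_11(101156) = v_11(num) − v_11(den) = 3; compare against these criteria.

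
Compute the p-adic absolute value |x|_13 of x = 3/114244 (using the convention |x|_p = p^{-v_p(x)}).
|3/114244|_13 = 28561

Step 1 — compute v_13(x) by factoring powers of 13 out of the numerator and denominator: v_13(3/114244) = -4. Step 2 — apply |x|_p = p^{-v_p(x)} = 13^{4} = 28561.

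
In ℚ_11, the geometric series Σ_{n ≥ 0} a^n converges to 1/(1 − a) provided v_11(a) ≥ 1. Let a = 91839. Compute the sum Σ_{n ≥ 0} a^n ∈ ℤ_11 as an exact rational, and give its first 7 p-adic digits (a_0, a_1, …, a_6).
Σ a^n = 1/(1 − a) = -1/91838;  first 7 digits = (1, 0, 0, 3, 6, 0, 9)

v_11(a) = 3 ≥ 1, so the series converges in ℤ_11 to 1/(1 − a) = 1/(1 − 91839) = -1/91838. Expand this rational in ℤ_11: compute digits iteratively via d_i = x_i mod 11, x_{i+1} = (x_i − d_i)/11. The first 7 digits are (1, 0, 0, 3, 6, 0, 9).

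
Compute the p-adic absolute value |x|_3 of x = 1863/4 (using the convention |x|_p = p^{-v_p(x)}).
|1863/4|_3 = 1/81

Step 1 — compute v_3(x) by factoring powers of 3 out of the numerator and denominator: v_3(1863/4) = 4. Step 2 — apply |x|_p = p^{-v_p(x)} = 3^{-4} = 1/81.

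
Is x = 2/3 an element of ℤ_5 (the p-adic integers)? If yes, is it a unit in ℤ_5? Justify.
x ∈ ℤ_5^× (unit); v_5(x) = 0

ℤ_5 = {x ∈ ℚ_5 : v_5(x) ≥ 0} and ℤ_5^× = {x ∈ ℤ_5 : v_5(x) = 0}. Here v_5(2/3) = v_5(num) − v_5(den) = 0; compare against these criteria.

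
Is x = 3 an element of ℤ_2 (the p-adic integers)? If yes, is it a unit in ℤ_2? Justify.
x ∈ ℤ_2^× (unit); v_2(x) = 0

ℤ_2 = {x ∈ ℚ_2 : v_2(x) ≥ 0} and ℤ_2^× = {x ∈ ℤ_2 : v_2(x) = 0}. Here v_2(3) = v_2(num) − v_2(den) = 0; compare against these criteria.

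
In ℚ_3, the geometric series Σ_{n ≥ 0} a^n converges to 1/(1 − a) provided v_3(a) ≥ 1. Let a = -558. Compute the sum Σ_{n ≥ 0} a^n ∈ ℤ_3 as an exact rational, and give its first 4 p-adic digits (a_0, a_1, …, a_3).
Σ a^n = 1/(1 − a) = 1/559;  first 4 digits = (1, 0, 1, 0)

v_3(a) = 2 ≥ 1, so the series converges in ℤ_3 to 1/(1 − a) = 1/(1 − (-558)) = 1/559. Expand this rational in ℤ_3: compute digits iteratively via d_i = x_i mod 3, x_{i+1} = (x_i − d_i)/3. The first 4 digits are (1, 0, 1, 0).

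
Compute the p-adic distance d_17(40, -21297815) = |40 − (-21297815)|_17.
d_17(40, -21297815) = 1/1419857

Step 1 — x − y = 40 − (-21297815) = 21297855. Step 2 — v_17(21297855) = 5 (factor: 21297855 = (17^5 · 15); the sign does not affect v_p). Step 3 — |x − y|_17 = 17^{-5} = 1/1419857.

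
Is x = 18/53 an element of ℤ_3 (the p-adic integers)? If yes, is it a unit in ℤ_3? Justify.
x ∈ ℤ_3 but not a unit; v_3(x) = 2 > 0

ℤ_3 = {x ∈ ℚ_3 : v_3(x) ≥ 0} and ℤ_3^× = {x ∈ ℤ_3 : v_3(x) = 0}. Here v_3(18/53) = v_3(num) − v_3(den) = 2; compare against these criteria.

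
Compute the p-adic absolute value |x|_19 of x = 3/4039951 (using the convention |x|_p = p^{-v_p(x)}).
|3/4039951|_19 = 130321

Step 1 — compute v_19(x) by factoring powers of 19 out of the numerator and denominator: v_19(3/4039951) = -4. Step 2 — apply |x|_p = p^{-v_p(x)} = 19^{4} = 130321.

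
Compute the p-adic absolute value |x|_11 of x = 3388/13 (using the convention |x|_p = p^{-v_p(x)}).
|3388/13|_11 = 1/121

Step 1 — compute v_11(x) by factoring powers of 11 out of the numerator and denominator: v_11(3388/13) = 2. Step 2 — apply |x|_p = p^{-v_p(x)} = 11^{-2} = 1/121.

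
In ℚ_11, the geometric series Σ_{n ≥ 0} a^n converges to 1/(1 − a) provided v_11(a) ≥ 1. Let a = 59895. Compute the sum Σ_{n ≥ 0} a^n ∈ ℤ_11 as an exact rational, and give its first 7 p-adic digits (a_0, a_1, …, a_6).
Σ a^n = 1/(1 − a) = -1/59894;  first 7 digits = (1, 0, 0, 1, 4, 0, 1)

v_11(a) = 3 ≥ 1, so the series converges in ℤ_11 to 1/(1 − a) = 1/(1 − 59895) = -1/59894. Expand this rational in ℤ_11: compute digits iteratively via d_i = x_i mod 11, x_{i+1} = (x_i − d_i)/11. The first 7 digits are (1, 0, 0, 1, 4, 0, 1).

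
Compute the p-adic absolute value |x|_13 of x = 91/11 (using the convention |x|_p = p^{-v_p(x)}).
|91/11|_13 = 1/13

Step 1 — compute v_13(x) by factoring powers of 13 out of the numerator and denominator: v_13(91/11) = 1. Step 2 — apply |x|_p = p^{-v_p(x)} = 13^{-1} = 1/13.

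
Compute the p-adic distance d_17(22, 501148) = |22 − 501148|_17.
d_17(22, 501148) = 1/83521

Step 1 — x − y = 22 − 501148 = -501126. Step 2 — v_17(-501126) = 4 (factor: -501126 = −(17^4 · 6); the sign does not affect v_p). Step 3 — |x − y|_17 = 17^{-4} = 1/83521.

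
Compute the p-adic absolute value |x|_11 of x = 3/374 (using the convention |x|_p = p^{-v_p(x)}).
|3/374|_11 = 11

Step 1 — compute v_11(x) by factoring powers of 11 out of the numerator and denominator: v_11(3/374) = -1. Step 2 — apply |x|_p = p^{-v_p(x)} = 11^{1} = 11.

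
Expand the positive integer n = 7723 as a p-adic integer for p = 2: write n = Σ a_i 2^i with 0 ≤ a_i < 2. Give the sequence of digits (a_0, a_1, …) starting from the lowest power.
(a_0, a_1, …) = (1, 1, 0, 1, 0, 1, 0, 0, 0, 1, 1, 1, 1)

Repeated division by 2 gives the digits low-to-high: 7723 = 1 + 1·2^1 + 1·2^3 + 1·2^5 + 1·2^9 + 1·2^10 + 1·2^11 + 1·2^12. Digit sequence: (1, 1, 0, 1, 0, 1, 0, 0, 0, 1, 1, 1, 1).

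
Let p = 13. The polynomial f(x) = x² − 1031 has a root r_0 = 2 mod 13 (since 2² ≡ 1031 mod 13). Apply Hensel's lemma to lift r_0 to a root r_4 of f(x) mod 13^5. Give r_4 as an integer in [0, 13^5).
r_4 = 33932 (mod 371293)

Hensel's recurrence: r_{i+1} = r_i − f(r_i)·(f′(r_i))^{-1} mod 13^{i+2}, with f′(x) = 2x. Iterate:
  r_0 = 2 (mod 13)
  r_1 = 132 (mod 169)
  r_2 = 977 (mod 2197)
  r_3 = 5371 (mod 28561)
  r_4 = 33932 (mod 371293)
Final: r_4 = 33932, and one checks f(r_4) ≡ 0 mod 13^5.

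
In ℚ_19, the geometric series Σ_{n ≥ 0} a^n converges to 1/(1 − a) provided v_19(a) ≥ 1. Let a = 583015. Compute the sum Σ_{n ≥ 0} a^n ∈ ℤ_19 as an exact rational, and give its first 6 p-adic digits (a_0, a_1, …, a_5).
Σ a^n = 1/(1 − a) = -1/583014;  first 6 digits = (1, 0, 0, 9, 4, 0)

v_19(a) = 3 ≥ 1, so the series converges in ℤ_19 to 1/(1 − a) = 1/(1 − 583015) = -1/583014. Expand this rational in ℤ_19: compute digits iteratively via d_i = x_i mod 19, x_{i+1} = (x_i − d_i)/19. The first 6 digits are (1, 0, 0, 9, 4, 0).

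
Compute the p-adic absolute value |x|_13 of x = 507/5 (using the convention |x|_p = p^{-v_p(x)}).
|507/5|_13 = 1/169

Step 1 — compute v_13(x) by factoring powers of 13 out of the numerator and denominator: v_13(507/5) = 2. Step 2 — apply |x|_p = p^{-v_p(x)} = 13^{-2} = 1/169.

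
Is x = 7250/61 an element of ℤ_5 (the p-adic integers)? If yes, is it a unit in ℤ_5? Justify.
x ∈ ℤ_5 but not a unit; v_5(x) = 3 > 0

ℤ_5 = {x ∈ ℚ_5 : v_5(x) ≥ 0} and ℤ_5^× = {x ∈ ℤ_5 : v_5(x) = 0}. Here v_5(7250/61) = v_5(num) − v_5(den) = 3; compare against these criteria.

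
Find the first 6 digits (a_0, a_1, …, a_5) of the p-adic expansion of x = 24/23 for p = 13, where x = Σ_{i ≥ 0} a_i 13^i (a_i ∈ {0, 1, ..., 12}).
(a_0, …, a_5) = (5, 11, 11, 7, 9, 10)

v_13(24/23) = 0 (numerator and denominator both coprime to 13), so x ∈ ℤ_13^×. Compute digits iteratively via a_i = x_i mod 13, x_{i+1} = (x_i − a_i)/13, with x_0 = x:
  x_0 = 24/23;  a_0 = 5;  x_1 = (x_0 − 5)/13 = -7/23
  x_1 = -7/23;  a_1 = 11;  x_2 = (x_1 − 11)/13 = -20/23
  x_2 = -20/23;  a_2 = 11;  x_3 = (x_2 − 11)/13 = -21/23
  x_3 = -21/23;  a_3 = 7;  x_4 = (x_3 − 7)/13 = -14/23
  x_4 = -14/23;  a_4 = 9;  x_5 = (x_4 − 9)/13 = -17/23
  x_5 = -17/23;  a_5 = 10;  x_6 = (x_5 − 10)/13 = -19/23
Digits: (5, 11, 11, 7, 9, 10).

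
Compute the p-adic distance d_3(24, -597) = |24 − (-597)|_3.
d_3(24, -597) = 1/27

Step 1 — x − y = 24 − (-597) = 621. Step 2 — v_3(621) = 3 (factor: 621 = (3^3 · 23); the sign does not affect v_p). Step 3 — |x − y|_3 = 3^{-3} = 1/27.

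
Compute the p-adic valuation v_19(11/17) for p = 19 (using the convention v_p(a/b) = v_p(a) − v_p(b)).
v_19(11/17) = 0

Factor powers of 19 from the numerator and denominator of the reduced fraction: 11 = 19^0 · 11 and 17 = 19^0 · 17. Apply v_p(a/b) = v_p(a) − v_p(b): v_19(11/17) = 0 − 0 = 0.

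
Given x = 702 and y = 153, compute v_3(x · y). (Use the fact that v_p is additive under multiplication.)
v_3(107406) = 5

v_p(x) = 3 (factor: 702 = 3^3 · 26); v_p(y) = 2 (factor: 153 = 3^2 · 17). Additivity: v_p(xy) = v_p(x) + v_p(y) = 3 + 2 = 5. (Direct check: xy = 107406 = 3^5 · (442).)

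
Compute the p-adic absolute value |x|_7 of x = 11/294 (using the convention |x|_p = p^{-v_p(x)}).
|11/294|_7 = 49

Step 1 — compute v_7(x) by factoring powers of 7 out of the numerator and denominator: v_7(11/294) = -2. Step 2 — apply |x|_p = p^{-v_p(x)} = 7^{2} = 49.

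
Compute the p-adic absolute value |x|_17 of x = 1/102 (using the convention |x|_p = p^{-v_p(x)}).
|1/102|_17 = 17

Step 1 — compute v_17(x) by factoring powers of 17 out of the numerator and denominator: v_17(1/102) = -1. Step 2 — apply |x|_p = p^{-v_p(x)} = 17^{1} = 17.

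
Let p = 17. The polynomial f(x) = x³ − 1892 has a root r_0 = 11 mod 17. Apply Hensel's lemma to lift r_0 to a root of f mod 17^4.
r_3 = 6029 (mod 83521)

Hensel: r_{i+1} = r_i − f(r_i)/f′(r_i) mod 17^{i+2}, where f′(x) = 3x². Iterate:
  r_0 = 11 (mod 17)
  r_1 = 249 (mod 289)
  r_2 = 1116 (mod 4913)
  r_3 = 6029 (mod 83521)
Final: r = 6029 with f(r) ≡ 0 mod 17^4.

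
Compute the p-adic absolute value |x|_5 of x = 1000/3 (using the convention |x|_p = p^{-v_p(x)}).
|1000/3|_5 = 1/125

Step 1 — compute v_5(x) by factoring powers of 5 out of the numerator and denominator: v_5(1000/3) = 3. Step 2 — apply |x|_p = p^{-v_p(x)} = 5^{-3} = 1/125.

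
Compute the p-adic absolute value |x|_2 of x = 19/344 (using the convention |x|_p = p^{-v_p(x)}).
|19/344|_2 = 8

Step 1 — compute v_2(x) by factoring powers of 2 out of the numerator and denominator: v_2(19/344) = -3. Step 2 — apply |x|_p = p^{-v_p(x)} = 2^{3} = 8.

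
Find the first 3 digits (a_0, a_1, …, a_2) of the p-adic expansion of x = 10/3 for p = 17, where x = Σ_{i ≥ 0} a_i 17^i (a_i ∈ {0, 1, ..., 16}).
(a_0, …, a_2) = (9, 11, 5)

v_17(10/3) = 0 (numerator and denominator both coprime to 17), so x ∈ ℤ_17^×. Compute digits iteratively via a_i = x_i mod 17, x_{i+1} = (x_i − a_i)/17, with x_0 = x:
  x_0 = 10/3;  a_0 = 9;  x_1 = (x_0 − 9)/17 = -1/3
  x_1 = -1/3;  a_1 = 11;  x_2 = (x_1 − 11)/17 = -2/3
  x_2 = -2/3;  a_2 = 5;  x_3 = (x_2 − 5)/17 = -1/3
Digits: (9, 11, 5).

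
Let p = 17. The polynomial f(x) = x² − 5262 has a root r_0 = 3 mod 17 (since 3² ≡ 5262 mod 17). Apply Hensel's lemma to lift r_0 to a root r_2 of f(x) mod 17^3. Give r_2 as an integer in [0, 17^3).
r_2 = 1890 (mod 4913)

Hensel's recurrence: r_{i+1} = r_i − f(r_i)·(f′(r_i))^{-1} mod 17^{i+2}, with f′(x) = 2x. Iterate:
  r_0 = 3 (mod 17)
  r_1 = 156 (mod 289)
  r_2 = 1890 (mod 4913)
Final: r_2 = 1890, and one checks f(r_2) ≡ 0 mod 17^3.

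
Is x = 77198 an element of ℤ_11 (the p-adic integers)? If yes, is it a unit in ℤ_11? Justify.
x ∈ ℤ_11 but not a unit; v_11(x) = 3 > 0

ℤ_11 = {x ∈ ℚ_11 : v_11(x) ≥ 0} and ℤ_11^× = {x ∈ ℤ_11 : v_11(x) = 0}. Here v_11(77198) = v_11(num) − v_11(den) = 3; compare against these criteria.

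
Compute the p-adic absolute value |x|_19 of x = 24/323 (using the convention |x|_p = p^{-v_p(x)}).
|24/323|_19 = 19

Step 1 — compute v_19(x) by factoring powers of 19 out of the numerator and denominator: v_19(24/323) = -1. Step 2 — apply |x|_p = p^{-v_p(x)} = 19^{1} = 19.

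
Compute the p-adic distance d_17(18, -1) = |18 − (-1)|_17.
d_17(18, -1) = 1

Step 1 — x − y = 18 − (-1) = 19. Step 2 — v_17(19) = 0 (factor: 19 = (17^0 · 19); the sign does not affect v_p). Step 3 — |x − y|_17 = 17^{0} = 1.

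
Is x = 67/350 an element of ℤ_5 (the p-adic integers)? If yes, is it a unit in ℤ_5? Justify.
x ∉ ℤ_5 (v_5(x) = -2 < 0)

ℤ_5 = {x ∈ ℚ_5 : v_5(x) ≥ 0} and ℤ_5^× = {x ∈ ℤ_5 : v_5(x) = 0}. Here v_5(67/350) = v_5(num) − v_5(den) = -2; compare against these criteria.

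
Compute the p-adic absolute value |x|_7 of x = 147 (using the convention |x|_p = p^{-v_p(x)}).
|147|_7 = 1/49

Step 1 — compute v_7(x) by factoring powers of 7 out of the numerator and denominator: v_7(147) = 2. Step 2 — apply |x|_p = p^{-v_p(x)} = 7^{-2} = 1/49.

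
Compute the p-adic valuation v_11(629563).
v_11(629563) = 4

v_11(n) is the largest exponent k such that 11^k divides n. Factor out: 629563 = 11^4 · 43. (Sign doesn't affect v_p.) So v_11(629563) = 4.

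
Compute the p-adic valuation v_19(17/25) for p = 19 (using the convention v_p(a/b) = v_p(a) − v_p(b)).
v_19(17/25) = 0

Factor powers of 19 from the numerator and denominator of the reduced fraction: 17 = 19^0 · 17 and 25 = 19^0 · 25. Apply v_p(a/b) = v_p(a) − v_p(b): v_19(17/25) = 0 − 0 = 0.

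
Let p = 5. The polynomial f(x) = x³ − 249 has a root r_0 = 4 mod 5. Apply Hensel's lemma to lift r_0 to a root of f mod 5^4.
r_3 = 499 (mod 625)

Hensel: r_{i+1} = r_i − f(r_i)/f′(r_i) mod 5^{i+2}, where f′(x) = 3x². Iterate:
  r_0 = 4 (mod 5)
  r_1 = 24 (mod 25)
  r_2 = 124 (mod 125)
  r_3 = 499 (mod 625)
Final: r = 499 with f(r) ≡ 0 mod 5^4.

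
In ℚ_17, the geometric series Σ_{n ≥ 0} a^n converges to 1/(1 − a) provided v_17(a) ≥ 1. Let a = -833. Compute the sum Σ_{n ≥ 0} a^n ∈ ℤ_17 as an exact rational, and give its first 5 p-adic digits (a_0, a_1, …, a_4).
Σ a^n = 1/(1 − a) = 1/834;  first 5 digits = (1, 2, 1, 13, 5)

v_17(a) = 1 ≥ 1, so the series converges in ℤ_17 to 1/(1 − a) = 1/(1 − (-833)) = 1/834. Expand this rational in ℤ_17: compute digits iteratively via d_i = x_i mod 17, x_{i+1} = (x_i − d_i)/17. The first 5 digits are (1, 2, 1, 13, 5).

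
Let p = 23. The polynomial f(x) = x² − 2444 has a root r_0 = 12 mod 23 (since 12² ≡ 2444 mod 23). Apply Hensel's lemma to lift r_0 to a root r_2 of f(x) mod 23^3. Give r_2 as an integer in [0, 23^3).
r_2 = 725 (mod 12167)

Hensel's recurrence: r_{i+1} = r_i − f(r_i)·(f′(r_i))^{-1} mod 23^{i+2}, with f′(x) = 2x. Iterate:
  r_0 = 12 (mod 23)
  r_1 = 196 (mod 529)
  r_2 = 725 (mod 12167)
Final: r_2 = 725, and one checks f(r_2) ≡ 0 mod 23^3.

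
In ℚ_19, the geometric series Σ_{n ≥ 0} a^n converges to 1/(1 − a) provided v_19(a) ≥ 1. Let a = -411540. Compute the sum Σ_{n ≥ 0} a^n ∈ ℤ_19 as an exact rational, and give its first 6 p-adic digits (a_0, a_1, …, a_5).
Σ a^n = 1/(1 − a) = 1/411541;  first 6 digits = (1, 0, 0, 16, 15, 18)

v_19(a) = 3 ≥ 1, so the series converges in ℤ_19 to 1/(1 − a) = 1/(1 − (-411540)) = 1/411541. Expand this rational in ℤ_19: compute digits iteratively via d_i = x_i mod 19, x_{i+1} = (x_i − d_i)/19. The first 6 digits are (1, 0, 0, 16, 15, 18).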